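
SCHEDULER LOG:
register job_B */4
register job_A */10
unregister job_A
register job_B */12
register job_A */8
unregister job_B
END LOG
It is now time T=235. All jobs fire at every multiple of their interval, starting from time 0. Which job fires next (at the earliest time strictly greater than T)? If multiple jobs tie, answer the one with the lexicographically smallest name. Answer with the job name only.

Op 1: register job_B */4 -> active={job_B:*/4}
Op 2: register job_A */10 -> active={job_A:*/10, job_B:*/4}
Op 3: unregister job_A -> active={job_B:*/4}
Op 4: register job_B */12 -> active={job_B:*/12}
Op 5: register job_A */8 -> active={job_A:*/8, job_B:*/12}
Op 6: unregister job_B -> active={job_A:*/8}
  job_A: interval 8, next fire after T=235 is 240
Earliest = 240, winner (lex tiebreak) = job_A

Answer: job_A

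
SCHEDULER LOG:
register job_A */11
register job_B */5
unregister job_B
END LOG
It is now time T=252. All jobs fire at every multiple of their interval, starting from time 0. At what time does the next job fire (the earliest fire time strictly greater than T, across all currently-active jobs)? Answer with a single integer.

Answer: 253

Derivation:
Op 1: register job_A */11 -> active={job_A:*/11}
Op 2: register job_B */5 -> active={job_A:*/11, job_B:*/5}
Op 3: unregister job_B -> active={job_A:*/11}
  job_A: interval 11, next fire after T=252 is 253
Earliest fire time = 253 (job job_A)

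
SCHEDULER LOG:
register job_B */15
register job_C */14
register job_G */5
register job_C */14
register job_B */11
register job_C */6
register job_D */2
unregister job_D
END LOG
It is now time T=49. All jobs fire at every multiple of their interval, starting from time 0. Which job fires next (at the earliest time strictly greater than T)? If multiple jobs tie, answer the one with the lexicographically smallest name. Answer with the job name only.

Answer: job_G

Derivation:
Op 1: register job_B */15 -> active={job_B:*/15}
Op 2: register job_C */14 -> active={job_B:*/15, job_C:*/14}
Op 3: register job_G */5 -> active={job_B:*/15, job_C:*/14, job_G:*/5}
Op 4: register job_C */14 -> active={job_B:*/15, job_C:*/14, job_G:*/5}
Op 5: register job_B */11 -> active={job_B:*/11, job_C:*/14, job_G:*/5}
Op 6: register job_C */6 -> active={job_B:*/11, job_C:*/6, job_G:*/5}
Op 7: register job_D */2 -> active={job_B:*/11, job_C:*/6, job_D:*/2, job_G:*/5}
Op 8: unregister job_D -> active={job_B:*/11, job_C:*/6, job_G:*/5}
  job_B: interval 11, next fire after T=49 is 55
  job_C: interval 6, next fire after T=49 is 54
  job_G: interval 5, next fire after T=49 is 50
Earliest = 50, winner (lex tiebreak) = job_G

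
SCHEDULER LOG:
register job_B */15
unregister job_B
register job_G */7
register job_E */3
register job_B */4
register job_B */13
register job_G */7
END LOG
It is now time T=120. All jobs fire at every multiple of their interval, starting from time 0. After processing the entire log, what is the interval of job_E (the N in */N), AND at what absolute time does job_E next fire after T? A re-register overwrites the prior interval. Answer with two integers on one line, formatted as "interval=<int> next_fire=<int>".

Op 1: register job_B */15 -> active={job_B:*/15}
Op 2: unregister job_B -> active={}
Op 3: register job_G */7 -> active={job_G:*/7}
Op 4: register job_E */3 -> active={job_E:*/3, job_G:*/7}
Op 5: register job_B */4 -> active={job_B:*/4, job_E:*/3, job_G:*/7}
Op 6: register job_B */13 -> active={job_B:*/13, job_E:*/3, job_G:*/7}
Op 7: register job_G */7 -> active={job_B:*/13, job_E:*/3, job_G:*/7}
Final interval of job_E = 3
Next fire of job_E after T=120: (120//3+1)*3 = 123

Answer: interval=3 next_fire=123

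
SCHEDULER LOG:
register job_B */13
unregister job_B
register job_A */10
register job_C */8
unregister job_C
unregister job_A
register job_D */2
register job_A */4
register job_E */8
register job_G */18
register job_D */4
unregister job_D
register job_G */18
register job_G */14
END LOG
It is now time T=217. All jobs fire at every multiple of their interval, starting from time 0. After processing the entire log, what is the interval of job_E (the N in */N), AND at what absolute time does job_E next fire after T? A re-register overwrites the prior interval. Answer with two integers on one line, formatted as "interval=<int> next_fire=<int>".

Answer: interval=8 next_fire=224

Derivation:
Op 1: register job_B */13 -> active={job_B:*/13}
Op 2: unregister job_B -> active={}
Op 3: register job_A */10 -> active={job_A:*/10}
Op 4: register job_C */8 -> active={job_A:*/10, job_C:*/8}
Op 5: unregister job_C -> active={job_A:*/10}
Op 6: unregister job_A -> active={}
Op 7: register job_D */2 -> active={job_D:*/2}
Op 8: register job_A */4 -> active={job_A:*/4, job_D:*/2}
Op 9: register job_E */8 -> active={job_A:*/4, job_D:*/2, job_E:*/8}
Op 10: register job_G */18 -> active={job_A:*/4, job_D:*/2, job_E:*/8, job_G:*/18}
Op 11: register job_D */4 -> active={job_A:*/4, job_D:*/4, job_E:*/8, job_G:*/18}
Op 12: unregister job_D -> active={job_A:*/4, job_E:*/8, job_G:*/18}
Op 13: register job_G */18 -> active={job_A:*/4, job_E:*/8, job_G:*/18}
Op 14: register job_G */14 -> active={job_A:*/4, job_E:*/8, job_G:*/14}
Final interval of job_E = 8
Next fire of job_E after T=217: (217//8+1)*8 = 224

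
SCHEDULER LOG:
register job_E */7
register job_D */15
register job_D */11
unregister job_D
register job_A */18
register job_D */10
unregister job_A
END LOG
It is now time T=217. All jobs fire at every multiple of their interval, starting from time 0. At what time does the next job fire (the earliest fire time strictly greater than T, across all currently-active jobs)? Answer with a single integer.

Op 1: register job_E */7 -> active={job_E:*/7}
Op 2: register job_D */15 -> active={job_D:*/15, job_E:*/7}
Op 3: register job_D */11 -> active={job_D:*/11, job_E:*/7}
Op 4: unregister job_D -> active={job_E:*/7}
Op 5: register job_A */18 -> active={job_A:*/18, job_E:*/7}
Op 6: register job_D */10 -> active={job_A:*/18, job_D:*/10, job_E:*/7}
Op 7: unregister job_A -> active={job_D:*/10, job_E:*/7}
  job_D: interval 10, next fire after T=217 is 220
  job_E: interval 7, next fire after T=217 is 224
Earliest fire time = 220 (job job_D)

Answer: 220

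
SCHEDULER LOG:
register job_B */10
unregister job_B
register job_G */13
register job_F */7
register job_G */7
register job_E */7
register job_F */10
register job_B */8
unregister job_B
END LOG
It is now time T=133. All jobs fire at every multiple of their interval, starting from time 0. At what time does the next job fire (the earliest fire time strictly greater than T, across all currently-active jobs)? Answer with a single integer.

Op 1: register job_B */10 -> active={job_B:*/10}
Op 2: unregister job_B -> active={}
Op 3: register job_G */13 -> active={job_G:*/13}
Op 4: register job_F */7 -> active={job_F:*/7, job_G:*/13}
Op 5: register job_G */7 -> active={job_F:*/7, job_G:*/7}
Op 6: register job_E */7 -> active={job_E:*/7, job_F:*/7, job_G:*/7}
Op 7: register job_F */10 -> active={job_E:*/7, job_F:*/10, job_G:*/7}
Op 8: register job_B */8 -> active={job_B:*/8, job_E:*/7, job_F:*/10, job_G:*/7}
Op 9: unregister job_B -> active={job_E:*/7, job_F:*/10, job_G:*/7}
  job_E: interval 7, next fire after T=133 is 140
  job_F: interval 10, next fire after T=133 is 140
  job_G: interval 7, next fire after T=133 is 140
Earliest fire time = 140 (job job_E)

Answer: 140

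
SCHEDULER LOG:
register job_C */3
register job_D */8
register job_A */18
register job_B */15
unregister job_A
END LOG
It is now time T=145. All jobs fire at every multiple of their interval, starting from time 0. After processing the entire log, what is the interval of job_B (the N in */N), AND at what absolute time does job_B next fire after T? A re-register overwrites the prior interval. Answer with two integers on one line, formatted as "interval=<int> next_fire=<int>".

Answer: interval=15 next_fire=150

Derivation:
Op 1: register job_C */3 -> active={job_C:*/3}
Op 2: register job_D */8 -> active={job_C:*/3, job_D:*/8}
Op 3: register job_A */18 -> active={job_A:*/18, job_C:*/3, job_D:*/8}
Op 4: register job_B */15 -> active={job_A:*/18, job_B:*/15, job_C:*/3, job_D:*/8}
Op 5: unregister job_A -> active={job_B:*/15, job_C:*/3, job_D:*/8}
Final interval of job_B = 15
Next fire of job_B after T=145: (145//15+1)*15 = 150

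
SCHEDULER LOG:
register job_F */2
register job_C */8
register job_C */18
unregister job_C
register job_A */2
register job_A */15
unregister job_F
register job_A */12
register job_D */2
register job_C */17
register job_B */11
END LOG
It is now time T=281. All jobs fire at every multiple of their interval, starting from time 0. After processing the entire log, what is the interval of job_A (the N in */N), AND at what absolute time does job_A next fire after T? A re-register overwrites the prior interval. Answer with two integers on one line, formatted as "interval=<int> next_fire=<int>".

Answer: interval=12 next_fire=288

Derivation:
Op 1: register job_F */2 -> active={job_F:*/2}
Op 2: register job_C */8 -> active={job_C:*/8, job_F:*/2}
Op 3: register job_C */18 -> active={job_C:*/18, job_F:*/2}
Op 4: unregister job_C -> active={job_F:*/2}
Op 5: register job_A */2 -> active={job_A:*/2, job_F:*/2}
Op 6: register job_A */15 -> active={job_A:*/15, job_F:*/2}
Op 7: unregister job_F -> active={job_A:*/15}
Op 8: register job_A */12 -> active={job_A:*/12}
Op 9: register job_D */2 -> active={job_A:*/12, job_D:*/2}
Op 10: register job_C */17 -> active={job_A:*/12, job_C:*/17, job_D:*/2}
Op 11: register job_B */11 -> active={job_A:*/12, job_B:*/11, job_C:*/17, job_D:*/2}
Final interval of job_A = 12
Next fire of job_A after T=281: (281//12+1)*12 = 288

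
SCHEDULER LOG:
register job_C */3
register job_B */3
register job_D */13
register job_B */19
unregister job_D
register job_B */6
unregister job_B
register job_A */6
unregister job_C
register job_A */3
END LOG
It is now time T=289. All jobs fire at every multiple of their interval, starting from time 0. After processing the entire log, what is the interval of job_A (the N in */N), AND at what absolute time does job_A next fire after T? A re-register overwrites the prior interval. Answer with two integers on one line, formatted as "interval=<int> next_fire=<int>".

Answer: interval=3 next_fire=291

Derivation:
Op 1: register job_C */3 -> active={job_C:*/3}
Op 2: register job_B */3 -> active={job_B:*/3, job_C:*/3}
Op 3: register job_D */13 -> active={job_B:*/3, job_C:*/3, job_D:*/13}
Op 4: register job_B */19 -> active={job_B:*/19, job_C:*/3, job_D:*/13}
Op 5: unregister job_D -> active={job_B:*/19, job_C:*/3}
Op 6: register job_B */6 -> active={job_B:*/6, job_C:*/3}
Op 7: unregister job_B -> active={job_C:*/3}
Op 8: register job_A */6 -> active={job_A:*/6, job_C:*/3}
Op 9: unregister job_C -> active={job_A:*/6}
Op 10: register job_A */3 -> active={job_A:*/3}
Final interval of job_A = 3
Next fire of job_A after T=289: (289//3+1)*3 = 291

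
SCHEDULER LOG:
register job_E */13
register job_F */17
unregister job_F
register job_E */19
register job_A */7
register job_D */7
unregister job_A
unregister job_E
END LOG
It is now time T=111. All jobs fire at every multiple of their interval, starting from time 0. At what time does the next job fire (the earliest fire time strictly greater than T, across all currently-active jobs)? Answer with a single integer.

Answer: 112

Derivation:
Op 1: register job_E */13 -> active={job_E:*/13}
Op 2: register job_F */17 -> active={job_E:*/13, job_F:*/17}
Op 3: unregister job_F -> active={job_E:*/13}
Op 4: register job_E */19 -> active={job_E:*/19}
Op 5: register job_A */7 -> active={job_A:*/7, job_E:*/19}
Op 6: register job_D */7 -> active={job_A:*/7, job_D:*/7, job_E:*/19}
Op 7: unregister job_A -> active={job_D:*/7, job_E:*/19}
Op 8: unregister job_E -> active={job_D:*/7}
  job_D: interval 7, next fire after T=111 is 112
Earliest fire time = 112 (job job_D)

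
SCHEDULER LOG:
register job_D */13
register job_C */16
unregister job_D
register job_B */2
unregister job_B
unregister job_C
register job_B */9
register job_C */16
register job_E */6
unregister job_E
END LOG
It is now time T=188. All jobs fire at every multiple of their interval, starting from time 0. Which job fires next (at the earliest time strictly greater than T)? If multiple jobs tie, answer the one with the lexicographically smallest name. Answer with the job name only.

Op 1: register job_D */13 -> active={job_D:*/13}
Op 2: register job_C */16 -> active={job_C:*/16, job_D:*/13}
Op 3: unregister job_D -> active={job_C:*/16}
Op 4: register job_B */2 -> active={job_B:*/2, job_C:*/16}
Op 5: unregister job_B -> active={job_C:*/16}
Op 6: unregister job_C -> active={}
Op 7: register job_B */9 -> active={job_B:*/9}
Op 8: register job_C */16 -> active={job_B:*/9, job_C:*/16}
Op 9: register job_E */6 -> active={job_B:*/9, job_C:*/16, job_E:*/6}
Op 10: unregister job_E -> active={job_B:*/9, job_C:*/16}
  job_B: interval 9, next fire after T=188 is 189
  job_C: interval 16, next fire after T=188 is 192
Earliest = 189, winner (lex tiebreak) = job_B

Answer: job_B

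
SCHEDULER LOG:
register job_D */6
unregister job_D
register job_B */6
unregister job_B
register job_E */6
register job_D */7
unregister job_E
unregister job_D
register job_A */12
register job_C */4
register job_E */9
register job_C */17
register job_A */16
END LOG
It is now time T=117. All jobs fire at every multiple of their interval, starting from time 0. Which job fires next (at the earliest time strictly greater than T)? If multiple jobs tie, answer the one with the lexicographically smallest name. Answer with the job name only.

Op 1: register job_D */6 -> active={job_D:*/6}
Op 2: unregister job_D -> active={}
Op 3: register job_B */6 -> active={job_B:*/6}
Op 4: unregister job_B -> active={}
Op 5: register job_E */6 -> active={job_E:*/6}
Op 6: register job_D */7 -> active={job_D:*/7, job_E:*/6}
Op 7: unregister job_E -> active={job_D:*/7}
Op 8: unregister job_D -> active={}
Op 9: register job_A */12 -> active={job_A:*/12}
Op 10: register job_C */4 -> active={job_A:*/12, job_C:*/4}
Op 11: register job_E */9 -> active={job_A:*/12, job_C:*/4, job_E:*/9}
Op 12: register job_C */17 -> active={job_A:*/12, job_C:*/17, job_E:*/9}
Op 13: register job_A */16 -> active={job_A:*/16, job_C:*/17, job_E:*/9}
  job_A: interval 16, next fire after T=117 is 128
  job_C: interval 17, next fire after T=117 is 119
  job_E: interval 9, next fire after T=117 is 126
Earliest = 119, winner (lex tiebreak) = job_C

Answer: job_C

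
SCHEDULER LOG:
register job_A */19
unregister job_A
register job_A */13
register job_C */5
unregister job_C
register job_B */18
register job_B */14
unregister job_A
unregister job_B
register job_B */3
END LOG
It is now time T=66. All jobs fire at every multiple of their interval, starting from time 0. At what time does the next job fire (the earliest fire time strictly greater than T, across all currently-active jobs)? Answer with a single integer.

Answer: 69

Derivation:
Op 1: register job_A */19 -> active={job_A:*/19}
Op 2: unregister job_A -> active={}
Op 3: register job_A */13 -> active={job_A:*/13}
Op 4: register job_C */5 -> active={job_A:*/13, job_C:*/5}
Op 5: unregister job_C -> active={job_A:*/13}
Op 6: register job_B */18 -> active={job_A:*/13, job_B:*/18}
Op 7: register job_B */14 -> active={job_A:*/13, job_B:*/14}
Op 8: unregister job_A -> active={job_B:*/14}
Op 9: unregister job_B -> active={}
Op 10: register job_B */3 -> active={job_B:*/3}
  job_B: interval 3, next fire after T=66 is 69
Earliest fire time = 69 (job job_B)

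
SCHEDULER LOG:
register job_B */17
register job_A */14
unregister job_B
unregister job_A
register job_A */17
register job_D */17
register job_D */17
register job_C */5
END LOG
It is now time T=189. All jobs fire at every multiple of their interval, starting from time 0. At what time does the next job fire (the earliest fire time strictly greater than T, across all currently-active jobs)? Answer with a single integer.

Op 1: register job_B */17 -> active={job_B:*/17}
Op 2: register job_A */14 -> active={job_A:*/14, job_B:*/17}
Op 3: unregister job_B -> active={job_A:*/14}
Op 4: unregister job_A -> active={}
Op 5: register job_A */17 -> active={job_A:*/17}
Op 6: register job_D */17 -> active={job_A:*/17, job_D:*/17}
Op 7: register job_D */17 -> active={job_A:*/17, job_D:*/17}
Op 8: register job_C */5 -> active={job_A:*/17, job_C:*/5, job_D:*/17}
  job_A: interval 17, next fire after T=189 is 204
  job_C: interval 5, next fire after T=189 is 190
  job_D: interval 17, next fire after T=189 is 204
Earliest fire time = 190 (job job_C)

Answer: 190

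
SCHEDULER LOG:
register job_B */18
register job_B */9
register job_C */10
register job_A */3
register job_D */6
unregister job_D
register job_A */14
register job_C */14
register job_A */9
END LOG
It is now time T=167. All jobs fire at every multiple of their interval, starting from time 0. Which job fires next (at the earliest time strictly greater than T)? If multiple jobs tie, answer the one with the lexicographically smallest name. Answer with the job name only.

Op 1: register job_B */18 -> active={job_B:*/18}
Op 2: register job_B */9 -> active={job_B:*/9}
Op 3: register job_C */10 -> active={job_B:*/9, job_C:*/10}
Op 4: register job_A */3 -> active={job_A:*/3, job_B:*/9, job_C:*/10}
Op 5: register job_D */6 -> active={job_A:*/3, job_B:*/9, job_C:*/10, job_D:*/6}
Op 6: unregister job_D -> active={job_A:*/3, job_B:*/9, job_C:*/10}
Op 7: register job_A */14 -> active={job_A:*/14, job_B:*/9, job_C:*/10}
Op 8: register job_C */14 -> active={job_A:*/14, job_B:*/9, job_C:*/14}
Op 9: register job_A */9 -> active={job_A:*/9, job_B:*/9, job_C:*/14}
  job_A: interval 9, next fire after T=167 is 171
  job_B: interval 9, next fire after T=167 is 171
  job_C: interval 14, next fire after T=167 is 168
Earliest = 168, winner (lex tiebreak) = job_C

Answer: job_C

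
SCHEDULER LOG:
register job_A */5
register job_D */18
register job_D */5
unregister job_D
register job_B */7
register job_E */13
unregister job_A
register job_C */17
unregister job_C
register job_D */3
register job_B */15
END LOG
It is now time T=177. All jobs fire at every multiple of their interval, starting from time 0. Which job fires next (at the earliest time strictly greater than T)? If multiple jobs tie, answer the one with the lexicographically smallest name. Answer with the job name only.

Op 1: register job_A */5 -> active={job_A:*/5}
Op 2: register job_D */18 -> active={job_A:*/5, job_D:*/18}
Op 3: register job_D */5 -> active={job_A:*/5, job_D:*/5}
Op 4: unregister job_D -> active={job_A:*/5}
Op 5: register job_B */7 -> active={job_A:*/5, job_B:*/7}
Op 6: register job_E */13 -> active={job_A:*/5, job_B:*/7, job_E:*/13}
Op 7: unregister job_A -> active={job_B:*/7, job_E:*/13}
Op 8: register job_C */17 -> active={job_B:*/7, job_C:*/17, job_E:*/13}
Op 9: unregister job_C -> active={job_B:*/7, job_E:*/13}
Op 10: register job_D */3 -> active={job_B:*/7, job_D:*/3, job_E:*/13}
Op 11: register job_B */15 -> active={job_B:*/15, job_D:*/3, job_E:*/13}
  job_B: interval 15, next fire after T=177 is 180
  job_D: interval 3, next fire after T=177 is 180
  job_E: interval 13, next fire after T=177 is 182
Earliest = 180, winner (lex tiebreak) = job_B

Answer: job_B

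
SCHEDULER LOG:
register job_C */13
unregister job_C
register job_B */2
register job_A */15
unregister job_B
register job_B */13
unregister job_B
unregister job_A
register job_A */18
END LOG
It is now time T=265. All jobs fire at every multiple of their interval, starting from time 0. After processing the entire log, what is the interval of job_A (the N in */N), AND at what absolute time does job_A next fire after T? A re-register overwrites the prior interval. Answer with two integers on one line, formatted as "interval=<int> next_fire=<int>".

Answer: interval=18 next_fire=270

Derivation:
Op 1: register job_C */13 -> active={job_C:*/13}
Op 2: unregister job_C -> active={}
Op 3: register job_B */2 -> active={job_B:*/2}
Op 4: register job_A */15 -> active={job_A:*/15, job_B:*/2}
Op 5: unregister job_B -> active={job_A:*/15}
Op 6: register job_B */13 -> active={job_A:*/15, job_B:*/13}
Op 7: unregister job_B -> active={job_A:*/15}
Op 8: unregister job_A -> active={}
Op 9: register job_A */18 -> active={job_A:*/18}
Final interval of job_A = 18
Next fire of job_A after T=265: (265//18+1)*18 = 270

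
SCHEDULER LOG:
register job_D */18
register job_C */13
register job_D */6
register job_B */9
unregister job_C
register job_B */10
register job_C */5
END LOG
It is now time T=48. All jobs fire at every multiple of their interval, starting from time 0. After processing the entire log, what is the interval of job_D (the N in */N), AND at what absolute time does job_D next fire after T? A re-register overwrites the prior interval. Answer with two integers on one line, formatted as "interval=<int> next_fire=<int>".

Op 1: register job_D */18 -> active={job_D:*/18}
Op 2: register job_C */13 -> active={job_C:*/13, job_D:*/18}
Op 3: register job_D */6 -> active={job_C:*/13, job_D:*/6}
Op 4: register job_B */9 -> active={job_B:*/9, job_C:*/13, job_D:*/6}
Op 5: unregister job_C -> active={job_B:*/9, job_D:*/6}
Op 6: register job_B */10 -> active={job_B:*/10, job_D:*/6}
Op 7: register job_C */5 -> active={job_B:*/10, job_C:*/5, job_D:*/6}
Final interval of job_D = 6
Next fire of job_D after T=48: (48//6+1)*6 = 54

Answer: interval=6 next_fire=54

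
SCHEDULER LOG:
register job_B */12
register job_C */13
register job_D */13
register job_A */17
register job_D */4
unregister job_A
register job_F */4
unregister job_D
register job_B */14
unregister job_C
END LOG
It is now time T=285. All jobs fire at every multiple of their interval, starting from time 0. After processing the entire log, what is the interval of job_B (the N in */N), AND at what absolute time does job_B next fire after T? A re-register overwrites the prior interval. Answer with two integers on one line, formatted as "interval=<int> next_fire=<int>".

Op 1: register job_B */12 -> active={job_B:*/12}
Op 2: register job_C */13 -> active={job_B:*/12, job_C:*/13}
Op 3: register job_D */13 -> active={job_B:*/12, job_C:*/13, job_D:*/13}
Op 4: register job_A */17 -> active={job_A:*/17, job_B:*/12, job_C:*/13, job_D:*/13}
Op 5: register job_D */4 -> active={job_A:*/17, job_B:*/12, job_C:*/13, job_D:*/4}
Op 6: unregister job_A -> active={job_B:*/12, job_C:*/13, job_D:*/4}
Op 7: register job_F */4 -> active={job_B:*/12, job_C:*/13, job_D:*/4, job_F:*/4}
Op 8: unregister job_D -> active={job_B:*/12, job_C:*/13, job_F:*/4}
Op 9: register job_B */14 -> active={job_B:*/14, job_C:*/13, job_F:*/4}
Op 10: unregister job_C -> active={job_B:*/14, job_F:*/4}
Final interval of job_B = 14
Next fire of job_B after T=285: (285//14+1)*14 = 294

Answer: interval=14 next_fire=294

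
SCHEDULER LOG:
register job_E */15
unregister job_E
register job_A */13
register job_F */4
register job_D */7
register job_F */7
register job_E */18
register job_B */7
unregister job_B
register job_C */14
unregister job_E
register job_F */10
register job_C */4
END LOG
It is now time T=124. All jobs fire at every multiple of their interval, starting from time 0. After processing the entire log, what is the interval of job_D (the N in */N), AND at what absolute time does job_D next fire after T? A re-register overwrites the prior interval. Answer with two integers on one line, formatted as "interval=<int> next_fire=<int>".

Op 1: register job_E */15 -> active={job_E:*/15}
Op 2: unregister job_E -> active={}
Op 3: register job_A */13 -> active={job_A:*/13}
Op 4: register job_F */4 -> active={job_A:*/13, job_F:*/4}
Op 5: register job_D */7 -> active={job_A:*/13, job_D:*/7, job_F:*/4}
Op 6: register job_F */7 -> active={job_A:*/13, job_D:*/7, job_F:*/7}
Op 7: register job_E */18 -> active={job_A:*/13, job_D:*/7, job_E:*/18, job_F:*/7}
Op 8: register job_B */7 -> active={job_A:*/13, job_B:*/7, job_D:*/7, job_E:*/18, job_F:*/7}
Op 9: unregister job_B -> active={job_A:*/13, job_D:*/7, job_E:*/18, job_F:*/7}
Op 10: register job_C */14 -> active={job_A:*/13, job_C:*/14, job_D:*/7, job_E:*/18, job_F:*/7}
Op 11: unregister job_E -> active={job_A:*/13, job_C:*/14, job_D:*/7, job_F:*/7}
Op 12: register job_F */10 -> active={job_A:*/13, job_C:*/14, job_D:*/7, job_F:*/10}
Op 13: register job_C */4 -> active={job_A:*/13, job_C:*/4, job_D:*/7, job_F:*/10}
Final interval of job_D = 7
Next fire of job_D after T=124: (124//7+1)*7 = 126

Answer: interval=7 next_fire=126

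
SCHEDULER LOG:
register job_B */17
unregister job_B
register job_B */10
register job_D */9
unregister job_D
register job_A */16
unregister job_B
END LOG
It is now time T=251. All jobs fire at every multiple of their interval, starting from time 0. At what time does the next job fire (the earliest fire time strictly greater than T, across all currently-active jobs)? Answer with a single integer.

Answer: 256

Derivation:
Op 1: register job_B */17 -> active={job_B:*/17}
Op 2: unregister job_B -> active={}
Op 3: register job_B */10 -> active={job_B:*/10}
Op 4: register job_D */9 -> active={job_B:*/10, job_D:*/9}
Op 5: unregister job_D -> active={job_B:*/10}
Op 6: register job_A */16 -> active={job_A:*/16, job_B:*/10}
Op 7: unregister job_B -> active={job_A:*/16}
  job_A: interval 16, next fire after T=251 is 256
Earliest fire time = 256 (job job_A)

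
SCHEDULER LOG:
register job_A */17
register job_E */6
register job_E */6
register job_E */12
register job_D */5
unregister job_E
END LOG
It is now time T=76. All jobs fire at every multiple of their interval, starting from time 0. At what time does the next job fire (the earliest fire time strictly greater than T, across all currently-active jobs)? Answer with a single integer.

Answer: 80

Derivation:
Op 1: register job_A */17 -> active={job_A:*/17}
Op 2: register job_E */6 -> active={job_A:*/17, job_E:*/6}
Op 3: register job_E */6 -> active={job_A:*/17, job_E:*/6}
Op 4: register job_E */12 -> active={job_A:*/17, job_E:*/12}
Op 5: register job_D */5 -> active={job_A:*/17, job_D:*/5, job_E:*/12}
Op 6: unregister job_E -> active={job_A:*/17, job_D:*/5}
  job_A: interval 17, next fire after T=76 is 85
  job_D: interval 5, next fire after T=76 is 80
Earliest fire time = 80 (job job_D)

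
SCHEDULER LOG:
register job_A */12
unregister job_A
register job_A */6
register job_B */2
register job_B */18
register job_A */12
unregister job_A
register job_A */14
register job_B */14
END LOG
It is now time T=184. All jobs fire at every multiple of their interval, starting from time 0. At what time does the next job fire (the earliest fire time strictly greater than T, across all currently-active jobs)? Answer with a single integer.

Answer: 196

Derivation:
Op 1: register job_A */12 -> active={job_A:*/12}
Op 2: unregister job_A -> active={}
Op 3: register job_A */6 -> active={job_A:*/6}
Op 4: register job_B */2 -> active={job_A:*/6, job_B:*/2}
Op 5: register job_B */18 -> active={job_A:*/6, job_B:*/18}
Op 6: register job_A */12 -> active={job_A:*/12, job_B:*/18}
Op 7: unregister job_A -> active={job_B:*/18}
Op 8: register job_A */14 -> active={job_A:*/14, job_B:*/18}
Op 9: register job_B */14 -> active={job_A:*/14, job_B:*/14}
  job_A: interval 14, next fire after T=184 is 196
  job_B: interval 14, next fire after T=184 is 196
Earliest fire time = 196 (job job_A)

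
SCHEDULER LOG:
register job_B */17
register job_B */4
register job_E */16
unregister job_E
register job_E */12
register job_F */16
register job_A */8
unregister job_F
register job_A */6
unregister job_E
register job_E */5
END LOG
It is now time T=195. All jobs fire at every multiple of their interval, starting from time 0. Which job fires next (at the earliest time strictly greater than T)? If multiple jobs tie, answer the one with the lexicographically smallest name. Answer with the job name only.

Answer: job_B

Derivation:
Op 1: register job_B */17 -> active={job_B:*/17}
Op 2: register job_B */4 -> active={job_B:*/4}
Op 3: register job_E */16 -> active={job_B:*/4, job_E:*/16}
Op 4: unregister job_E -> active={job_B:*/4}
Op 5: register job_E */12 -> active={job_B:*/4, job_E:*/12}
Op 6: register job_F */16 -> active={job_B:*/4, job_E:*/12, job_F:*/16}
Op 7: register job_A */8 -> active={job_A:*/8, job_B:*/4, job_E:*/12, job_F:*/16}
Op 8: unregister job_F -> active={job_A:*/8, job_B:*/4, job_E:*/12}
Op 9: register job_A */6 -> active={job_A:*/6, job_B:*/4, job_E:*/12}
Op 10: unregister job_E -> active={job_A:*/6, job_B:*/4}
Op 11: register job_E */5 -> active={job_A:*/6, job_B:*/4, job_E:*/5}
  job_A: interval 6, next fire after T=195 is 198
  job_B: interval 4, next fire after T=195 is 196
  job_E: interval 5, next fire after T=195 is 200
Earliest = 196, winner (lex tiebreak) = job_B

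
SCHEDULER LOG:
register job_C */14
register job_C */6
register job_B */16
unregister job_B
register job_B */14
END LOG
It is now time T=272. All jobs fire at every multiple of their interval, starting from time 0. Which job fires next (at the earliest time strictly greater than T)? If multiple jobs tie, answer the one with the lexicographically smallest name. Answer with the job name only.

Answer: job_C

Derivation:
Op 1: register job_C */14 -> active={job_C:*/14}
Op 2: register job_C */6 -> active={job_C:*/6}
Op 3: register job_B */16 -> active={job_B:*/16, job_C:*/6}
Op 4: unregister job_B -> active={job_C:*/6}
Op 5: register job_B */14 -> active={job_B:*/14, job_C:*/6}
  job_B: interval 14, next fire after T=272 is 280
  job_C: interval 6, next fire after T=272 is 276
Earliest = 276, winner (lex tiebreak) = job_C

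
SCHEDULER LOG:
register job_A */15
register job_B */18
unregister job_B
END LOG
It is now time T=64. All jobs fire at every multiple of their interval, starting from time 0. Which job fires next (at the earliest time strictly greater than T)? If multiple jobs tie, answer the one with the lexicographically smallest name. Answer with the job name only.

Op 1: register job_A */15 -> active={job_A:*/15}
Op 2: register job_B */18 -> active={job_A:*/15, job_B:*/18}
Op 3: unregister job_B -> active={job_A:*/15}
  job_A: interval 15, next fire after T=64 is 75
Earliest = 75, winner (lex tiebreak) = job_A

Answer: job_A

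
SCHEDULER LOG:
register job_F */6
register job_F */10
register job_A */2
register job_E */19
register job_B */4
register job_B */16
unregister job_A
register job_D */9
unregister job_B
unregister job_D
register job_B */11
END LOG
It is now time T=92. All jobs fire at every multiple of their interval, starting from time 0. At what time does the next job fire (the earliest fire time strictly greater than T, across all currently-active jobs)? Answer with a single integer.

Answer: 95

Derivation:
Op 1: register job_F */6 -> active={job_F:*/6}
Op 2: register job_F */10 -> active={job_F:*/10}
Op 3: register job_A */2 -> active={job_A:*/2, job_F:*/10}
Op 4: register job_E */19 -> active={job_A:*/2, job_E:*/19, job_F:*/10}
Op 5: register job_B */4 -> active={job_A:*/2, job_B:*/4, job_E:*/19, job_F:*/10}
Op 6: register job_B */16 -> active={job_A:*/2, job_B:*/16, job_E:*/19, job_F:*/10}
Op 7: unregister job_A -> active={job_B:*/16, job_E:*/19, job_F:*/10}
Op 8: register job_D */9 -> active={job_B:*/16, job_D:*/9, job_E:*/19, job_F:*/10}
Op 9: unregister job_B -> active={job_D:*/9, job_E:*/19, job_F:*/10}
Op 10: unregister job_D -> active={job_E:*/19, job_F:*/10}
Op 11: register job_B */11 -> active={job_B:*/11, job_E:*/19, job_F:*/10}
  job_B: interval 11, next fire after T=92 is 99
  job_E: interval 19, next fire after T=92 is 95
  job_F: interval 10, next fire after T=92 is 100
Earliest fire time = 95 (job job_E)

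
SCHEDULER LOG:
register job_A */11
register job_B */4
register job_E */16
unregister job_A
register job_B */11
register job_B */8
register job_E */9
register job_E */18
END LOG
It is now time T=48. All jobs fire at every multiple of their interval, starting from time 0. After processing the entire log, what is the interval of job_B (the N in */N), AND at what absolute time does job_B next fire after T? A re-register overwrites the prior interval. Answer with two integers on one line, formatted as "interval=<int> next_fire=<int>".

Answer: interval=8 next_fire=56

Derivation:
Op 1: register job_A */11 -> active={job_A:*/11}
Op 2: register job_B */4 -> active={job_A:*/11, job_B:*/4}
Op 3: register job_E */16 -> active={job_A:*/11, job_B:*/4, job_E:*/16}
Op 4: unregister job_A -> active={job_B:*/4, job_E:*/16}
Op 5: register job_B */11 -> active={job_B:*/11, job_E:*/16}
Op 6: register job_B */8 -> active={job_B:*/8, job_E:*/16}
Op 7: register job_E */9 -> active={job_B:*/8, job_E:*/9}
Op 8: register job_E */18 -> active={job_B:*/8, job_E:*/18}
Final interval of job_B = 8
Next fire of job_B after T=48: (48//8+1)*8 = 56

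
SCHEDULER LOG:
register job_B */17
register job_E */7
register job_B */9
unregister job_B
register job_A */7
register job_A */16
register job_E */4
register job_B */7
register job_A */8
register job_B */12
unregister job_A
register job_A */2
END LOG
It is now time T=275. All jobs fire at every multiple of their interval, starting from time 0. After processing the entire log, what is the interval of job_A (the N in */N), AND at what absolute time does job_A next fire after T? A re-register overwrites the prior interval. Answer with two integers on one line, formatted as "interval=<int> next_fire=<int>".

Answer: interval=2 next_fire=276

Derivation:
Op 1: register job_B */17 -> active={job_B:*/17}
Op 2: register job_E */7 -> active={job_B:*/17, job_E:*/7}
Op 3: register job_B */9 -> active={job_B:*/9, job_E:*/7}
Op 4: unregister job_B -> active={job_E:*/7}
Op 5: register job_A */7 -> active={job_A:*/7, job_E:*/7}
Op 6: register job_A */16 -> active={job_A:*/16, job_E:*/7}
Op 7: register job_E */4 -> active={job_A:*/16, job_E:*/4}
Op 8: register job_B */7 -> active={job_A:*/16, job_B:*/7, job_E:*/4}
Op 9: register job_A */8 -> active={job_A:*/8, job_B:*/7, job_E:*/4}
Op 10: register job_B */12 -> active={job_A:*/8, job_B:*/12, job_E:*/4}
Op 11: unregister job_A -> active={job_B:*/12, job_E:*/4}
Op 12: register job_A */2 -> active={job_A:*/2, job_B:*/12, job_E:*/4}
Final interval of job_A = 2
Next fire of job_A after T=275: (275//2+1)*2 = 276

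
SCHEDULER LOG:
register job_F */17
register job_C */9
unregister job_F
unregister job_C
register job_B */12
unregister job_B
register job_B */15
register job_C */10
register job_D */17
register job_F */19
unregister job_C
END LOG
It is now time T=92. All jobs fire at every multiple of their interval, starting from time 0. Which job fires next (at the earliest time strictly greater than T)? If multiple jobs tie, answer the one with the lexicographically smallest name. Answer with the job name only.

Op 1: register job_F */17 -> active={job_F:*/17}
Op 2: register job_C */9 -> active={job_C:*/9, job_F:*/17}
Op 3: unregister job_F -> active={job_C:*/9}
Op 4: unregister job_C -> active={}
Op 5: register job_B */12 -> active={job_B:*/12}
Op 6: unregister job_B -> active={}
Op 7: register job_B */15 -> active={job_B:*/15}
Op 8: register job_C */10 -> active={job_B:*/15, job_C:*/10}
Op 9: register job_D */17 -> active={job_B:*/15, job_C:*/10, job_D:*/17}
Op 10: register job_F */19 -> active={job_B:*/15, job_C:*/10, job_D:*/17, job_F:*/19}
Op 11: unregister job_C -> active={job_B:*/15, job_D:*/17, job_F:*/19}
  job_B: interval 15, next fire after T=92 is 105
  job_D: interval 17, next fire after T=92 is 102
  job_F: interval 19, next fire after T=92 is 95
Earliest = 95, winner (lex tiebreak) = job_F

Answer: job_F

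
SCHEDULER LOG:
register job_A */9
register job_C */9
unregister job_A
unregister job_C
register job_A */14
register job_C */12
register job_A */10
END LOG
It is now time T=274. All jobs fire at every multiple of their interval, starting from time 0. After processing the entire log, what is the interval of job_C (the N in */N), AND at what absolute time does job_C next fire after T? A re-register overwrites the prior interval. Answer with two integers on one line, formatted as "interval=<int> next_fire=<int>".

Op 1: register job_A */9 -> active={job_A:*/9}
Op 2: register job_C */9 -> active={job_A:*/9, job_C:*/9}
Op 3: unregister job_A -> active={job_C:*/9}
Op 4: unregister job_C -> active={}
Op 5: register job_A */14 -> active={job_A:*/14}
Op 6: register job_C */12 -> active={job_A:*/14, job_C:*/12}
Op 7: register job_A */10 -> active={job_A:*/10, job_C:*/12}
Final interval of job_C = 12
Next fire of job_C after T=274: (274//12+1)*12 = 276

Answer: interval=12 next_fire=276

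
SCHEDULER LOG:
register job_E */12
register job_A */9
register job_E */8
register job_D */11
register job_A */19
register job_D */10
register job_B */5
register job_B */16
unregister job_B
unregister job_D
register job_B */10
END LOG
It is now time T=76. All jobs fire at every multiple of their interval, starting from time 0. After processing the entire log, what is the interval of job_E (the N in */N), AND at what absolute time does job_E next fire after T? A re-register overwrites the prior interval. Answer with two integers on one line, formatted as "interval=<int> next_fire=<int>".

Answer: interval=8 next_fire=80

Derivation:
Op 1: register job_E */12 -> active={job_E:*/12}
Op 2: register job_A */9 -> active={job_A:*/9, job_E:*/12}
Op 3: register job_E */8 -> active={job_A:*/9, job_E:*/8}
Op 4: register job_D */11 -> active={job_A:*/9, job_D:*/11, job_E:*/8}
Op 5: register job_A */19 -> active={job_A:*/19, job_D:*/11, job_E:*/8}
Op 6: register job_D */10 -> active={job_A:*/19, job_D:*/10, job_E:*/8}
Op 7: register job_B */5 -> active={job_A:*/19, job_B:*/5, job_D:*/10, job_E:*/8}
Op 8: register job_B */16 -> active={job_A:*/19, job_B:*/16, job_D:*/10, job_E:*/8}
Op 9: unregister job_B -> active={job_A:*/19, job_D:*/10, job_E:*/8}
Op 10: unregister job_D -> active={job_A:*/19, job_E:*/8}
Op 11: register job_B */10 -> active={job_A:*/19, job_B:*/10, job_E:*/8}
Final interval of job_E = 8
Next fire of job_E after T=76: (76//8+1)*8 = 80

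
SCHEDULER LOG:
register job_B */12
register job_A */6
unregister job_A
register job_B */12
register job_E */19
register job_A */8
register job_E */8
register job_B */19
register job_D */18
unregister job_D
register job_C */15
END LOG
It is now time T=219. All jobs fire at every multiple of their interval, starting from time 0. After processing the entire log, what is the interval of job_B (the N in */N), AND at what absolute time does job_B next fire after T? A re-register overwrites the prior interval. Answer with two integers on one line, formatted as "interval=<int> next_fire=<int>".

Op 1: register job_B */12 -> active={job_B:*/12}
Op 2: register job_A */6 -> active={job_A:*/6, job_B:*/12}
Op 3: unregister job_A -> active={job_B:*/12}
Op 4: register job_B */12 -> active={job_B:*/12}
Op 5: register job_E */19 -> active={job_B:*/12, job_E:*/19}
Op 6: register job_A */8 -> active={job_A:*/8, job_B:*/12, job_E:*/19}
Op 7: register job_E */8 -> active={job_A:*/8, job_B:*/12, job_E:*/8}
Op 8: register job_B */19 -> active={job_A:*/8, job_B:*/19, job_E:*/8}
Op 9: register job_D */18 -> active={job_A:*/8, job_B:*/19, job_D:*/18, job_E:*/8}
Op 10: unregister job_D -> active={job_A:*/8, job_B:*/19, job_E:*/8}
Op 11: register job_C */15 -> active={job_A:*/8, job_B:*/19, job_C:*/15, job_E:*/8}
Final interval of job_B = 19
Next fire of job_B after T=219: (219//19+1)*19 = 228

Answer: interval=19 next_fire=228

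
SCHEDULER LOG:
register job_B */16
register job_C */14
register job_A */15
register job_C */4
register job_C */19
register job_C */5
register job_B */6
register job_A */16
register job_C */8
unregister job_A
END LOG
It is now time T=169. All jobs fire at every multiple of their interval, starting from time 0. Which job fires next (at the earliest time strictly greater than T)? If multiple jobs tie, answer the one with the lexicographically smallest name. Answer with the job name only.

Op 1: register job_B */16 -> active={job_B:*/16}
Op 2: register job_C */14 -> active={job_B:*/16, job_C:*/14}
Op 3: register job_A */15 -> active={job_A:*/15, job_B:*/16, job_C:*/14}
Op 4: register job_C */4 -> active={job_A:*/15, job_B:*/16, job_C:*/4}
Op 5: register job_C */19 -> active={job_A:*/15, job_B:*/16, job_C:*/19}
Op 6: register job_C */5 -> active={job_A:*/15, job_B:*/16, job_C:*/5}
Op 7: register job_B */6 -> active={job_A:*/15, job_B:*/6, job_C:*/5}
Op 8: register job_A */16 -> active={job_A:*/16, job_B:*/6, job_C:*/5}
Op 9: register job_C */8 -> active={job_A:*/16, job_B:*/6, job_C:*/8}
Op 10: unregister job_A -> active={job_B:*/6, job_C:*/8}
  job_B: interval 6, next fire after T=169 is 174
  job_C: interval 8, next fire after T=169 is 176
Earliest = 174, winner (lex tiebreak) = job_B

Answer: job_B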